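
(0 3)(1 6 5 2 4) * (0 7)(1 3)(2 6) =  (0 1 2 4 3 7)(5 6)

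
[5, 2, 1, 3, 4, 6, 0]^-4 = [6, 1, 2, 3, 4, 0, 5]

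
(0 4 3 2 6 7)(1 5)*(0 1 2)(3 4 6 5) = (0 6 7 1 3)(2 5)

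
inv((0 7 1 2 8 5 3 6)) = (0 6 3 5 8 2 1 7)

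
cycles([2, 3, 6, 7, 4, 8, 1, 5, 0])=(0 2 6 1 3 7 5 8)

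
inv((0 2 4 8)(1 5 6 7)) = (0 8 4 2)(1 7 6 5)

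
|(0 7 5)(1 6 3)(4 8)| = 6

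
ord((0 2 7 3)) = 4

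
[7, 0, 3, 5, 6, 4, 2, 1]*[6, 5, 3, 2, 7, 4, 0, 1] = [1, 6, 2, 4, 0, 7, 3, 5]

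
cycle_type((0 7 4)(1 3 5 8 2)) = 3.5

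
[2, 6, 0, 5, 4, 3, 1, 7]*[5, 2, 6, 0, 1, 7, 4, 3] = [6, 4, 5, 7, 1, 0, 2, 3]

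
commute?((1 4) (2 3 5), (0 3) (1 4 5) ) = no:(1 4) (2 3 5) * (0 3) (1 4 5) = (0 3 1 5 2), (0 3) (1 4 5) * (1 4) (2 3 5) = (0 5 4 2 3) 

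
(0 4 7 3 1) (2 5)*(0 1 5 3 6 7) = (0 4) (2 3 5) (6 7) 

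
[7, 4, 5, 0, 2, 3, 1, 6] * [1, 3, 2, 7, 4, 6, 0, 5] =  [5, 4, 6, 1, 2, 7, 3, 0]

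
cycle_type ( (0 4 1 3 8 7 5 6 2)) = 9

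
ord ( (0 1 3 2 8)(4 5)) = 10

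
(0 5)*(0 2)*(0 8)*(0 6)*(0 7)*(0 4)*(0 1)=(0 5 2 8 6 7 4 1)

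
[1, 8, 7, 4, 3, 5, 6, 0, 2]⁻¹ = [7, 0, 8, 4, 3, 5, 6, 2, 1]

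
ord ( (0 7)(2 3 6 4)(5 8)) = 4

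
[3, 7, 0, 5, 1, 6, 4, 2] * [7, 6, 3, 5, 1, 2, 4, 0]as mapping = [0→5, 1→0, 2→7, 3→2, 4→6, 5→4, 6→1, 7→3]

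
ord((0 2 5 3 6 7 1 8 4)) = 9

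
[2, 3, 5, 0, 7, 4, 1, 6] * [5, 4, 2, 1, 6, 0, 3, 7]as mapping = [0→2, 1→1, 2→0, 3→5, 4→7, 5→6, 6→4, 7→3]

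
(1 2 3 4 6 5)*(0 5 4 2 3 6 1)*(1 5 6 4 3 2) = (0 6 3 1 2 4 5)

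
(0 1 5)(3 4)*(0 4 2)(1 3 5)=(0 3 2)(4 5)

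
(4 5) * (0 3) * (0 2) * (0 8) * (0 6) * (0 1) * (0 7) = (0 3 2 8 6 1 7)(4 5)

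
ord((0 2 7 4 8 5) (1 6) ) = 6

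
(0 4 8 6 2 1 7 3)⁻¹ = (0 3 7 1 2 6 8 4)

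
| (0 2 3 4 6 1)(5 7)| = 6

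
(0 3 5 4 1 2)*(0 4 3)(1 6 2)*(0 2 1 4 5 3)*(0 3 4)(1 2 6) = (0 6 2 5 3 4 1)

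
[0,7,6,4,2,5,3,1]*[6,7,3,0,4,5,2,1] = [6,1,2,4,3,5,0,7]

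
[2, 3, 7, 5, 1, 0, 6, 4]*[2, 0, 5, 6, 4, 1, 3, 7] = [5, 6, 7, 1, 0, 2, 3, 4]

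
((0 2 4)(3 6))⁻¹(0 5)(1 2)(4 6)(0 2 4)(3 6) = (0 3)(1 4)(2 5)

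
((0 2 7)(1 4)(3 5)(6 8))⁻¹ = (0 7 2)(1 4)(3 5)(6 8)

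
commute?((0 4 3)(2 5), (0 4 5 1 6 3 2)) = no:(0 4 3)(2 5)*(0 4 5 1 6 3 2) = (0 5)(1 6 3 4 2), (0 4 5 1 6 3 2)*(0 4 3)(2 5) = (0 3 5 1 6)(2 4)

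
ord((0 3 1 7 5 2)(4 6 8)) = 6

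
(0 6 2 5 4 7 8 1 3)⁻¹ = (0 3 1 8 7 4 5 2 6)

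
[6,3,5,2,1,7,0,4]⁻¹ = [6,4,3,1,7,2,0,5]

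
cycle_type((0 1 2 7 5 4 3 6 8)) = 9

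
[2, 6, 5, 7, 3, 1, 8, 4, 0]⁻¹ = [8, 5, 0, 4, 7, 2, 1, 3, 6]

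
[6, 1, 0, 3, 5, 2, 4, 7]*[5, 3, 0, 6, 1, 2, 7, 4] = [7, 3, 5, 6, 2, 0, 1, 4]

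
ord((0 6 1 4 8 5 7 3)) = 8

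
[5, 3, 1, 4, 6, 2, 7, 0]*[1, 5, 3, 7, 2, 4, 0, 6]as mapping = [0→4, 1→7, 2→5, 3→2, 4→0, 5→3, 6→6, 7→1]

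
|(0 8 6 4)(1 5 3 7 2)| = 20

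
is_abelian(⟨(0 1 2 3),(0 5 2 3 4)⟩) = no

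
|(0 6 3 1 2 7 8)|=7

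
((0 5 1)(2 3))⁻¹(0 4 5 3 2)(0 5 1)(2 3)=(1 2 3 5 4)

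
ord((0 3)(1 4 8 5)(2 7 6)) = 12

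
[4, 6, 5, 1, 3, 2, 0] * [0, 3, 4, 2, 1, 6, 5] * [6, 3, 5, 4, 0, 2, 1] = [3, 2, 1, 4, 5, 0, 6]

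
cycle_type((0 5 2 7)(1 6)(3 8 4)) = 2.3.4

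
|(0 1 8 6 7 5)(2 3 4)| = 6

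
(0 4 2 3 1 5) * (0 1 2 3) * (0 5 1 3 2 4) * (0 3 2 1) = (0 3 4 1)(2 5)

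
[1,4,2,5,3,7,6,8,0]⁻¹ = [8,0,2,4,1,3,6,5,7]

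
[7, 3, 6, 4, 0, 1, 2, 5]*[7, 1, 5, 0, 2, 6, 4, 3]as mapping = [0→3, 1→0, 2→4, 3→2, 4→7, 5→1, 6→5, 7→6]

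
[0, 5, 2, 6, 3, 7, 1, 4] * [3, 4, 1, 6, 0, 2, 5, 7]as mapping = [0→3, 1→2, 2→1, 3→5, 4→6, 5→7, 6→4, 7→0]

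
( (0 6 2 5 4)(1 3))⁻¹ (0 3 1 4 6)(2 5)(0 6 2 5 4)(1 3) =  (0 2 6 1 3)(4 5)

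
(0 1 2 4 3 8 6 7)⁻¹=(0 7 6 8 3 4 2 1)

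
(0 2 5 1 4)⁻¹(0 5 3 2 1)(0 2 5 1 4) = (1 3 5 4 2)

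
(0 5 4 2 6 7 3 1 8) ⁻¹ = (0 8 1 3 7 6 2 4 5) 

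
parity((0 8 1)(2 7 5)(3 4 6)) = even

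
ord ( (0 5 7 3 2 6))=6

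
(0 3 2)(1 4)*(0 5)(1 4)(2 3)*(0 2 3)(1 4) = (0 3)(1 4)(2 5)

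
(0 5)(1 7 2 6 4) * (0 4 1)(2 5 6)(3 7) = (0 6 1 3 7 5 4)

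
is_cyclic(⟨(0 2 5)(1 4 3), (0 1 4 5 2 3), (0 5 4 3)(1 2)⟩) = no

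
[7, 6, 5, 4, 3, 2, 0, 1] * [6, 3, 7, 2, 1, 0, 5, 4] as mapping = [0→4, 1→5, 2→0, 3→1, 4→2, 5→7, 6→6, 7→3] 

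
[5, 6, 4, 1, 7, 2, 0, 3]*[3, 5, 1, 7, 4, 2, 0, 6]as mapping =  [0→2, 1→0, 2→4, 3→5, 4→6, 5→1, 6→3, 7→7]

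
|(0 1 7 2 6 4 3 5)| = 8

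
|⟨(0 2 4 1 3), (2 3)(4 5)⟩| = 360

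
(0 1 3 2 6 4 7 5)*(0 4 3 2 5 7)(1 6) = (0 6 3 5 4)(1 2)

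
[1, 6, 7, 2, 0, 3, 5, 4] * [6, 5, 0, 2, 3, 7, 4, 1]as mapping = [0→5, 1→4, 2→1, 3→0, 4→6, 5→2, 6→7, 7→3]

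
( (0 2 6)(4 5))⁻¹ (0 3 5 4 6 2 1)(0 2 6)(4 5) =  (0 6 1 2 3 4 5)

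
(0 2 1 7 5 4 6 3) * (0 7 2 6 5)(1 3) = (0 6 1 2 3 7)(4 5)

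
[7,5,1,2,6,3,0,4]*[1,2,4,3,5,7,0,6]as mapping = [0→6,1→7,2→2,3→4,4→0,5→3,6→1,7→5]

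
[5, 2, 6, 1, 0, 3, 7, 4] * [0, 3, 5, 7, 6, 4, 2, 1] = [4, 5, 2, 3, 0, 7, 1, 6]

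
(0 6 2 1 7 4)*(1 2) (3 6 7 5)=(0 7 4) (1 5 3 6) 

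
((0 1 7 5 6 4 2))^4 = (0 6 1 4 7 2 5)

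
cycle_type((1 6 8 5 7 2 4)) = 7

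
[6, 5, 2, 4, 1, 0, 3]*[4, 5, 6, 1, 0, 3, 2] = [2, 3, 6, 0, 5, 4, 1]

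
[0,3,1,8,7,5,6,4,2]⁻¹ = [0,2,8,1,7,5,6,4,3]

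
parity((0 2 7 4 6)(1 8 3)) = even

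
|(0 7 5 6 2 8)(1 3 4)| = 6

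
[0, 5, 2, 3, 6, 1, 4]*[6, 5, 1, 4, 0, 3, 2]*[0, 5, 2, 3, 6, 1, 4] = [4, 3, 5, 6, 2, 1, 0]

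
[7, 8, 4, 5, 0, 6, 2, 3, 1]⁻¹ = [4, 8, 6, 7, 2, 3, 5, 0, 1]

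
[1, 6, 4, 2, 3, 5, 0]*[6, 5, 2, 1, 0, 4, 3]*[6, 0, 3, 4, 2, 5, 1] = [5, 4, 6, 3, 0, 2, 1] 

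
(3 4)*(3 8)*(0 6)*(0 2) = (0 6 2)(3 4 8)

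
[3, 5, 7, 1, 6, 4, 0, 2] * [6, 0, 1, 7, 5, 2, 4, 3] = [7, 2, 3, 0, 4, 5, 6, 1]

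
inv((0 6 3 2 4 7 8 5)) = (0 5 8 7 4 2 3 6)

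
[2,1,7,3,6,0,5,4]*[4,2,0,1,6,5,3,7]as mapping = [0→0,1→2,2→7,3→1,4→3,5→4,6→5,7→6]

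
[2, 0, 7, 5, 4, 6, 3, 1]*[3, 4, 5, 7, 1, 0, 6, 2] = [5, 3, 2, 0, 1, 6, 7, 4]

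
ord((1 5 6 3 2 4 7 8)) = 8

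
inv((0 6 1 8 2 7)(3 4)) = (0 7 2 8 1 6)(3 4)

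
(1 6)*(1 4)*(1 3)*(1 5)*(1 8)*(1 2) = (1 6 4 3 5 8 2)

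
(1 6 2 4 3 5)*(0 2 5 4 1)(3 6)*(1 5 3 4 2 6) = (0 6 3 2 5)(1 4)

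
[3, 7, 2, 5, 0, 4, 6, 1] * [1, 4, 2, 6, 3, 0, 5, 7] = [6, 7, 2, 0, 1, 3, 5, 4]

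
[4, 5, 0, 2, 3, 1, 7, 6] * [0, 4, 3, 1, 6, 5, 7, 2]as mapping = [0→6, 1→5, 2→0, 3→3, 4→1, 5→4, 6→2, 7→7]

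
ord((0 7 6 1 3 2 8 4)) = 8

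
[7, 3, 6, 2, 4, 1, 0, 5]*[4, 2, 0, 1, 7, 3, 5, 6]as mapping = [0→6, 1→1, 2→5, 3→0, 4→7, 5→2, 6→4, 7→3]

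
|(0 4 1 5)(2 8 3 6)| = 4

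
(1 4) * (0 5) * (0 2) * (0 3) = (0 5 2 3)(1 4)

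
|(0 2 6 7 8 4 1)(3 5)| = 14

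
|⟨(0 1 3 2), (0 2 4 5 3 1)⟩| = 720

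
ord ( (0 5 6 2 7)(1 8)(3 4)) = 10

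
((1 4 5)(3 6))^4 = (1 4 5)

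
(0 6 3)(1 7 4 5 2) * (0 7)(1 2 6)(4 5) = (0 1)(3 7 5 6)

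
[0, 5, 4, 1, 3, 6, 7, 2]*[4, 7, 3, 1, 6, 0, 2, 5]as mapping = [0→4, 1→0, 2→6, 3→7, 4→1, 5→2, 6→5, 7→3]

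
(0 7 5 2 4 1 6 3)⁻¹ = (0 3 6 1 4 2 5 7)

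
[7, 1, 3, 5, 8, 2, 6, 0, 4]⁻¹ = [7, 1, 5, 2, 8, 3, 6, 0, 4]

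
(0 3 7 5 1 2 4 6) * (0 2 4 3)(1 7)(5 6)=(1 4 5 7 6 2 3)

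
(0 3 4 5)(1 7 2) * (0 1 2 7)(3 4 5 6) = (0 4 6 3 5 1)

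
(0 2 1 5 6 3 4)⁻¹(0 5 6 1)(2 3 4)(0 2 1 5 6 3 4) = (0 1 4)(2 6 3 5)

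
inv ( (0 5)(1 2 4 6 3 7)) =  (0 5)(1 7 3 6 4 2)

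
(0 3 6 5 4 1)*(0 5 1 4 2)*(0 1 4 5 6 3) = (1 6 4 5 2)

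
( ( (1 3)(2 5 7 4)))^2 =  (2 7)(4 5)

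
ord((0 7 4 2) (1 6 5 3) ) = 4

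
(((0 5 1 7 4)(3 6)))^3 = (0 7 5 4 1)(3 6)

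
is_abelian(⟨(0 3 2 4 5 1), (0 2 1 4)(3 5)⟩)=no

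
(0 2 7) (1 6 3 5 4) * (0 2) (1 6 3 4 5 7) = (1 3 7 2) (4 6) 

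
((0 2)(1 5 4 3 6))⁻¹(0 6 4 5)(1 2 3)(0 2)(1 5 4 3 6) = (0 6 5)(1 3 4 2)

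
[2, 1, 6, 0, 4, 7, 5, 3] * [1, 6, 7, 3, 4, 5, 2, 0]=[7, 6, 2, 1, 4, 0, 5, 3]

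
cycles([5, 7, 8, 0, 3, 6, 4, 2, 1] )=(0 5 6 4 3)(1 7 2 8)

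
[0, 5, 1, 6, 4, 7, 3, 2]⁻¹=[0, 2, 7, 6, 4, 1, 3, 5]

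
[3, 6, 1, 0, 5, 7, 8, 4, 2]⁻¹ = [3, 2, 8, 0, 7, 4, 1, 5, 6]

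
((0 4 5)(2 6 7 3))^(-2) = (0 4 5)(2 7)(3 6)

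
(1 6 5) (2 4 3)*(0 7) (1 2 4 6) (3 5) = (0 7) (2 6 3 4 5) 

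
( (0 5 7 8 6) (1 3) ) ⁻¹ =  (0 6 8 7 5) (1 3) 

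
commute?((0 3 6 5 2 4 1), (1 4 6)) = no:(0 3 6 5 2 4 1)*(1 4 6) = (0 3 1)(2 6 5), (1 4 6)*(0 3 6 5 2 4 1) = (0 3 6)(2 4 5)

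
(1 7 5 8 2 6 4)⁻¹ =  (1 4 6 2 8 5 7)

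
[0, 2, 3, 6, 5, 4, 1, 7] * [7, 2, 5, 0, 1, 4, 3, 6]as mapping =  [0→7, 1→5, 2→0, 3→3, 4→4, 5→1, 6→2, 7→6]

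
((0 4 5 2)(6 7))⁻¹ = (0 2 5 4)(6 7)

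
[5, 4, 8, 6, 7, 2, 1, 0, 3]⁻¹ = [7, 6, 5, 8, 1, 0, 3, 4, 2]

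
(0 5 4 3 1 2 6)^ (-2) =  (0 2 3 5 6 1 4)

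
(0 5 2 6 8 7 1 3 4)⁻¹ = (0 4 3 1 7 8 6 2 5)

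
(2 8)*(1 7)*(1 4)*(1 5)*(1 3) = (1 7 4 5 3)(2 8)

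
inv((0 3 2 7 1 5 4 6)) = (0 6 4 5 1 7 2 3)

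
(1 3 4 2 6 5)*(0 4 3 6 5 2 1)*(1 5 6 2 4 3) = (0 3 1 2 6 4 5)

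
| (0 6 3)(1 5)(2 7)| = 6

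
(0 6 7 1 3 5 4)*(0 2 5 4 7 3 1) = (0 6 3 4 2 5 7)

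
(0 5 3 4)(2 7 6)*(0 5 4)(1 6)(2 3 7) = (0 4 5 7 1 6 3)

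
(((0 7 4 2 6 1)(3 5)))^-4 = (0 4 6)(1 7 2)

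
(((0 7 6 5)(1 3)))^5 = (0 7 6 5)(1 3)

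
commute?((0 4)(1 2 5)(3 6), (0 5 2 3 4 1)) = no:(0 4)(1 2 5)(3 6) * (0 5 2 3 4 1) = (0 1 3 6 4 5), (0 5 2 3 4 1) * (0 4)(1 2 5)(3 6) = (0 1 4 2 6 3)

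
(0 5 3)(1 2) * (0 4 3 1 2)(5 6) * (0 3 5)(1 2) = (0 6)(1 3 4 5 2)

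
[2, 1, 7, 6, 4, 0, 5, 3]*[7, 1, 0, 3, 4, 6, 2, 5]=[0, 1, 5, 2, 4, 7, 6, 3]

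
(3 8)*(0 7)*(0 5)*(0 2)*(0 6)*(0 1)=(0 7 5 2 6 1)(3 8)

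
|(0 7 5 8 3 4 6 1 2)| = 9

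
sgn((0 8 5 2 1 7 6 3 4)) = 1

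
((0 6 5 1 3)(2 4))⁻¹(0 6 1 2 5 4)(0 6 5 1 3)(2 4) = (1 2 6 5 3 4)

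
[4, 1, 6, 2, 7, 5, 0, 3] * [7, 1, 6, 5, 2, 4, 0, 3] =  [2, 1, 0, 6, 3, 4, 7, 5]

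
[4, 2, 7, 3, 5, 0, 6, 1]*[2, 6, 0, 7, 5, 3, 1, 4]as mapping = [0→5, 1→0, 2→4, 3→7, 4→3, 5→2, 6→1, 7→6]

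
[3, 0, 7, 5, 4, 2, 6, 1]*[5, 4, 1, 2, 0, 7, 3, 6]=[2, 5, 6, 7, 0, 1, 3, 4] 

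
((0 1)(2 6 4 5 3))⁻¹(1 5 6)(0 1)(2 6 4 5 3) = (0 3 4)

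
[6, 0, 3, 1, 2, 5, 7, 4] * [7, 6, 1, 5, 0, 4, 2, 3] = [2, 7, 5, 6, 1, 4, 3, 0]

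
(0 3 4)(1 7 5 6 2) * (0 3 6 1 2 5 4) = (0 6 5 1 7 4 3)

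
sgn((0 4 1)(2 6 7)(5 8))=-1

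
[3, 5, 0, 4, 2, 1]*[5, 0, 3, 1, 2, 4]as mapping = [0→1, 1→4, 2→5, 3→2, 4→3, 5→0]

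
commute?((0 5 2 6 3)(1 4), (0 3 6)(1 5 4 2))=no:(0 5 2 6 3)(1 4)*(0 3 6)(1 5 4 2)=(0 4 5 1 2), (0 3 6)(1 5 4 2)*(0 5 2 6 3)(1 4)=(1 2 4 6 5)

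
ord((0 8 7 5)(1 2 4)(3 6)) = 12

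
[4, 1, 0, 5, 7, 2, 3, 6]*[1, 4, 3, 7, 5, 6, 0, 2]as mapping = [0→5, 1→4, 2→1, 3→6, 4→2, 5→3, 6→7, 7→0]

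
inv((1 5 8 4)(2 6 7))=(1 4 8 5)(2 7 6)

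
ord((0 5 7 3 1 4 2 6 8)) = 9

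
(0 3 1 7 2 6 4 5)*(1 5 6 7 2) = (0 3 5)(1 2 7)(4 6)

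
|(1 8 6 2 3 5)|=6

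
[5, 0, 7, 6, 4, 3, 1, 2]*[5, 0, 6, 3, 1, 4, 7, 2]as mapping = [0→4, 1→5, 2→2, 3→7, 4→1, 5→3, 6→0, 7→6]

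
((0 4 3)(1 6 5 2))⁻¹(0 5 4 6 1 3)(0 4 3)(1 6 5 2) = (0 4 2 3 5 6)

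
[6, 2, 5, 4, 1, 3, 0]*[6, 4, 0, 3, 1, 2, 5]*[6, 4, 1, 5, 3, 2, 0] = [2, 6, 1, 4, 3, 5, 0]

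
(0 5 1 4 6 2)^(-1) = (0 2 6 4 1 5)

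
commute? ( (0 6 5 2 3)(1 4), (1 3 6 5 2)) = no: (0 6 5 2 3)(1 4)*(1 3 6 5 2) = (0 5 1 4 3)(2 6), (1 3 6 5 2)*(0 6 5 2 3)(1 4) = (0 6 2 4 1)(3 5)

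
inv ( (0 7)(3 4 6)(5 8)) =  (0 7)(3 6 4)(5 8)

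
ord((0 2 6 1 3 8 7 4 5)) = 9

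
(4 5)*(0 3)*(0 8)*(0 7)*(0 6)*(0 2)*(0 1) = (0 3 8 7 6 2 1)(4 5)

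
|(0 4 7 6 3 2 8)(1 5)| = 14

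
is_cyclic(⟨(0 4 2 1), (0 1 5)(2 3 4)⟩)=no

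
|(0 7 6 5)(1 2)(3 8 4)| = 12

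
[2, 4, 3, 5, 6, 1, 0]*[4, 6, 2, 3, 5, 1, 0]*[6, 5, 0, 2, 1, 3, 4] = [0, 3, 2, 5, 6, 4, 1]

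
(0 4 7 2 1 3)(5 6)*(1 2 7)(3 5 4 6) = (0 6 4 1 5 3)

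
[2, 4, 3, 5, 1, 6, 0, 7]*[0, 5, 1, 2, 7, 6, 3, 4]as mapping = [0→1, 1→7, 2→2, 3→6, 4→5, 5→3, 6→0, 7→4]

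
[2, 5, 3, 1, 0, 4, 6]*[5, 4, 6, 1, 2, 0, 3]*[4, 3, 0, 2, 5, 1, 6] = [6, 4, 3, 5, 1, 0, 2]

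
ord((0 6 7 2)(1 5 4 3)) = 4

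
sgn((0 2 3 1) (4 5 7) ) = -1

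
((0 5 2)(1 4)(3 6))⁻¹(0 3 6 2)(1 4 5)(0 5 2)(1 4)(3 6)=(0 5 6 3)(1 2 4)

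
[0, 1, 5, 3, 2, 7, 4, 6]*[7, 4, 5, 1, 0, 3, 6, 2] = [7, 4, 3, 1, 5, 2, 0, 6]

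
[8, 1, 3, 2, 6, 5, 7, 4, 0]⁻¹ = [8, 1, 3, 2, 7, 5, 4, 6, 0]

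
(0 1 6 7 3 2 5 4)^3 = (0 7 5 1 3 4 6 2)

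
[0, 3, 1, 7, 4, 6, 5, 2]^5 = [0, 3, 1, 7, 4, 6, 5, 2]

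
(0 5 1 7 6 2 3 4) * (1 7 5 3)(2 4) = (0 3 2 1 5 7 6 4)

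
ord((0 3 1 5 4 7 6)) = 7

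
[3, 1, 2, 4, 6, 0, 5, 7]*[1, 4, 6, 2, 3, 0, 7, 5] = [2, 4, 6, 3, 7, 1, 0, 5]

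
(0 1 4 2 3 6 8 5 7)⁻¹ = (0 7 5 8 6 3 2 4 1)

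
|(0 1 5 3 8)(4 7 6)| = 15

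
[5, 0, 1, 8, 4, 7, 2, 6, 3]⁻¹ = [1, 2, 6, 8, 4, 0, 7, 5, 3]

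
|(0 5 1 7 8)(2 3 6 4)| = 20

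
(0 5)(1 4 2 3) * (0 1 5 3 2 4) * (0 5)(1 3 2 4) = (0 2 4 1 5 3)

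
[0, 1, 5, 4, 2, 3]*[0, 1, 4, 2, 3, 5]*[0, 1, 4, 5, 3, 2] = [0, 1, 2, 5, 3, 4]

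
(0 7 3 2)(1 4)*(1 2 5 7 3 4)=(0 3 5 7 4 2)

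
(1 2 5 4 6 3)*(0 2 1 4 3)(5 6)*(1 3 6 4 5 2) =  (0 1 3 5 6)(2 4)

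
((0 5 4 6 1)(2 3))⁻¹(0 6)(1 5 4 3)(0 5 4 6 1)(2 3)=(0 4 6 2)(1 5)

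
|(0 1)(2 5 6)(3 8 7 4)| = 12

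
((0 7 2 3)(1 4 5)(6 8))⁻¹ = (0 3 2 7)(1 5 4)(6 8)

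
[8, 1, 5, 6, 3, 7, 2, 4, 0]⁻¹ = [8, 1, 6, 4, 7, 2, 3, 5, 0]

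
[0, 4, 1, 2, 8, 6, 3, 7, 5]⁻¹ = [0, 2, 3, 6, 1, 8, 5, 7, 4]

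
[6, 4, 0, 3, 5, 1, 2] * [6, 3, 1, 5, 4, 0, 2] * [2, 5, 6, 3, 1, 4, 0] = [6, 1, 0, 4, 2, 3, 5]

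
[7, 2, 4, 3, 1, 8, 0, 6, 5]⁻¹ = [6, 4, 1, 3, 2, 8, 7, 0, 5]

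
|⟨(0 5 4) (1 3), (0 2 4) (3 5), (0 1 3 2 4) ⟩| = 720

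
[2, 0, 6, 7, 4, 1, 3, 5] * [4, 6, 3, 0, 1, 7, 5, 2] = [3, 4, 5, 2, 1, 6, 0, 7]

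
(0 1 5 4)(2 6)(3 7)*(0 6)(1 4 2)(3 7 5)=(0 4 6 1 3 5 2)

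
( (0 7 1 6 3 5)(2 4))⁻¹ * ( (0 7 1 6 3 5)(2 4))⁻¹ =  (0 3 1)(5 6 7)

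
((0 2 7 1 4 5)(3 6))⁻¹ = (0 5 4 1 7 2)(3 6)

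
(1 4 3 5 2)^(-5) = ()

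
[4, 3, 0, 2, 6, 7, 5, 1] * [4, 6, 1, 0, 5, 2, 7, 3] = [5, 0, 4, 1, 7, 3, 2, 6]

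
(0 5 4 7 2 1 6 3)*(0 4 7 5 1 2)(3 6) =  (0 1 3 4 5 7)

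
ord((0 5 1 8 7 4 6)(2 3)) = 14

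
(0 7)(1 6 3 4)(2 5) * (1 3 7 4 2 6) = (0 4 3 2 5 6 7)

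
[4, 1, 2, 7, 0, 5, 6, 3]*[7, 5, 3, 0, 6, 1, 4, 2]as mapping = [0→6, 1→5, 2→3, 3→2, 4→7, 5→1, 6→4, 7→0]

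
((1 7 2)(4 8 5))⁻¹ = (1 2 7)(4 5 8)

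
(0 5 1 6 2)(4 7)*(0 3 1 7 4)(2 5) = (0 2 3 1 6 5 7)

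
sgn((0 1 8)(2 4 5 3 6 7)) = -1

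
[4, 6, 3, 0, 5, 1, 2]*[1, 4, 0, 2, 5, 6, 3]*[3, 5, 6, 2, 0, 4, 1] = [4, 2, 6, 5, 1, 0, 3]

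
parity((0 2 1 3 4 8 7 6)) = odd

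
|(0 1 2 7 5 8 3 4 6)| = 9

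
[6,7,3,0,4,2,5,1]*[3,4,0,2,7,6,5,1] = [5,1,2,3,7,0,6,4]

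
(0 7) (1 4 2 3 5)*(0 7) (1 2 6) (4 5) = (1 5 2 3 4 6) 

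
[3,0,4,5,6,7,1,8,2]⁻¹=[1,6,8,0,2,3,4,5,7]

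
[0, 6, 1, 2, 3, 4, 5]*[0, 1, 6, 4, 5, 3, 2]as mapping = [0→0, 1→2, 2→1, 3→6, 4→4, 5→5, 6→3]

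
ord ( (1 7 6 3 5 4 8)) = 7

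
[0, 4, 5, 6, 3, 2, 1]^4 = [0, 1, 2, 3, 4, 5, 6]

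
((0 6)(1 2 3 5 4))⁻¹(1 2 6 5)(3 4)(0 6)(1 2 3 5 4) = (0 4 2 3)(1 5)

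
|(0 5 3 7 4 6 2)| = 7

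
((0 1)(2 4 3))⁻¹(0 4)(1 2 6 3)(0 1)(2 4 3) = (0 4 6 2)(1 3)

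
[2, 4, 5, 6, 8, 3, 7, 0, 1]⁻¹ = [7, 8, 0, 5, 1, 2, 3, 6, 4]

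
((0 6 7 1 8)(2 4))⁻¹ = (0 8 1 7 6)(2 4)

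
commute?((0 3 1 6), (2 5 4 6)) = no:(0 3 1 6)*(2 5 4 6) = (0 3 1 2 5 4 6), (2 5 4 6)*(0 3 1 6) = (0 3 1 6 2 5 4)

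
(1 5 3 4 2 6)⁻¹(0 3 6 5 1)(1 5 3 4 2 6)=(0 4 1 3 5)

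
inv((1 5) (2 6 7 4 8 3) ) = (1 5) (2 3 8 4 7 6) 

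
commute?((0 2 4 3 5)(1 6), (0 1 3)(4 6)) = no:(0 2 4 3 5)(1 6) * (0 1 3)(4 6) = (0 2 6 3 5 1 4), (0 1 3)(4 6) * (0 2 4 3 5)(1 6) = (0 6 3 2 4 1 5)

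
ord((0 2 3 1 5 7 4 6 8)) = 9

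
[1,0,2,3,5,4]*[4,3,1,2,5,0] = [3,4,1,2,0,5]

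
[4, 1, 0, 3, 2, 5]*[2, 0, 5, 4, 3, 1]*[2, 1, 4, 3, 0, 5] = [3, 2, 4, 0, 5, 1]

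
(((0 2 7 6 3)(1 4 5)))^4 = (0 3 6 7 2)(1 4 5)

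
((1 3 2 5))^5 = (1 3 2 5)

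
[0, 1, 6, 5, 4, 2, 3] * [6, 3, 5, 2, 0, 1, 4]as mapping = [0→6, 1→3, 2→4, 3→1, 4→0, 5→5, 6→2]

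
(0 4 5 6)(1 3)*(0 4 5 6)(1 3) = (0 5)(4 6)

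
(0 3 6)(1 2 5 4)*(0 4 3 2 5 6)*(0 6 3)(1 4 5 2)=(0 1 2 3 6 5)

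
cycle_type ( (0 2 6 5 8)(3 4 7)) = 3.5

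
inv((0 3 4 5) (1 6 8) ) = (0 5 4 3) (1 8 6) 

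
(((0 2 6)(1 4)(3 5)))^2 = (0 6 2)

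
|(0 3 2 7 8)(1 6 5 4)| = 20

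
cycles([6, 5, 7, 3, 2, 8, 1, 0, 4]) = (0 6 1 5 8 4 2 7)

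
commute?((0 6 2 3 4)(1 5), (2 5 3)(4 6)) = no:(0 6 2 3 4)(1 5) * (2 5 3)(4 6) = (0 4)(1 3 6 5), (2 5 3)(4 6) * (0 6 2 3 4)(1 5) = (0 6)(1 5 4 2)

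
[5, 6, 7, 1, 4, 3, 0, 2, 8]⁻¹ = [6, 3, 7, 5, 4, 0, 1, 2, 8]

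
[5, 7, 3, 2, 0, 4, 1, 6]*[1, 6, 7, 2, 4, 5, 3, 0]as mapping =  [0→5, 1→0, 2→2, 3→7, 4→1, 5→4, 6→6, 7→3]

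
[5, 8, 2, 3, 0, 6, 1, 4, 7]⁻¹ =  [4, 6, 2, 3, 7, 0, 5, 8, 1]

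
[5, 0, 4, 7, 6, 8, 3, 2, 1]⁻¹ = [1, 8, 7, 6, 2, 0, 4, 3, 5]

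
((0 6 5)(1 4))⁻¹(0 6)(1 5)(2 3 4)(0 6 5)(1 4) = (0 4)(1 2 3)(5 6)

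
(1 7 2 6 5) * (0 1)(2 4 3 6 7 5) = (0 1 5)(2 7 4 3 6)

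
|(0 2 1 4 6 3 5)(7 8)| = 14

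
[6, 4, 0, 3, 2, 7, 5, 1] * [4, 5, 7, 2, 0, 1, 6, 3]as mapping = [0→6, 1→0, 2→4, 3→2, 4→7, 5→3, 6→1, 7→5]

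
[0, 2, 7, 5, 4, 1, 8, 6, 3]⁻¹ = [0, 5, 1, 8, 4, 3, 7, 2, 6]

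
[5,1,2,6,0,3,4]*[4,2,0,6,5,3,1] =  [3,2,0,1,4,6,5]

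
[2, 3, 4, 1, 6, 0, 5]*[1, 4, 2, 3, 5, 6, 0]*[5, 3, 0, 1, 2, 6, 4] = [0, 1, 6, 2, 5, 3, 4]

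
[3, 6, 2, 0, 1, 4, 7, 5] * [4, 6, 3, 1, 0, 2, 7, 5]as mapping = [0→1, 1→7, 2→3, 3→4, 4→6, 5→0, 6→5, 7→2]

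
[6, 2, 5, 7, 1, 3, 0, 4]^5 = [6, 4, 1, 5, 7, 2, 0, 3]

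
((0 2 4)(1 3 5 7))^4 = (0 2 4)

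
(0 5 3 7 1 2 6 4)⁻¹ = (0 4 6 2 1 7 3 5)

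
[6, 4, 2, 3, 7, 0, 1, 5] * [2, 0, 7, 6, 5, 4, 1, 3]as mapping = [0→1, 1→5, 2→7, 3→6, 4→3, 5→2, 6→0, 7→4]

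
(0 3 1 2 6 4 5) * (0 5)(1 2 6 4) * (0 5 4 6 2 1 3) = (1 2 6 3)(4 5)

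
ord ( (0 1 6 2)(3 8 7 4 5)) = 20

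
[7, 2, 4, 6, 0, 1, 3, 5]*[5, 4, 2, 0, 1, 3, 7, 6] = [6, 2, 1, 7, 5, 4, 0, 3]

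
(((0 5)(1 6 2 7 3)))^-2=(1 7 6 3 2)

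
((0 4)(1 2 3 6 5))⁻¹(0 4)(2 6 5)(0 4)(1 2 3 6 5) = (0 4)(1 3 5)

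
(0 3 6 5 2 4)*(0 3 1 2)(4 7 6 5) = (0 1 2 7 6 4 3 5)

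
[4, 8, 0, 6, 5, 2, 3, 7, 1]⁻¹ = [2, 8, 5, 6, 0, 4, 3, 7, 1]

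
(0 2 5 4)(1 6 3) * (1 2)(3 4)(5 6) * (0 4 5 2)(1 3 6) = (0 3)(1 2)(5 6)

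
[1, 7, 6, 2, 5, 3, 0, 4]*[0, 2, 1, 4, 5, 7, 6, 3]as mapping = [0→2, 1→3, 2→6, 3→1, 4→7, 5→4, 6→0, 7→5]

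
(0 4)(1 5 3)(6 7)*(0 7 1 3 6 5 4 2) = (0 2)(1 4 7 5 6)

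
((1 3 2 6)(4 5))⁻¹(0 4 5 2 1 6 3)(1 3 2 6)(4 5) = (0 5 4 6 3 1 2)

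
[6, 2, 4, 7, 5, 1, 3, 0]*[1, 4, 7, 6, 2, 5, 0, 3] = [0, 7, 2, 3, 5, 4, 6, 1]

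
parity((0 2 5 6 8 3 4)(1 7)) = odd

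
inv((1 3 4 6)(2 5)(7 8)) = (1 6 4 3)(2 5)(7 8)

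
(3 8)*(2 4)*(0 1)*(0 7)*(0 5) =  (0 1 7 5)(2 4)(3 8)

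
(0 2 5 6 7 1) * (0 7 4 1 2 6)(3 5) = (0 6 4 1 7 2 3 5)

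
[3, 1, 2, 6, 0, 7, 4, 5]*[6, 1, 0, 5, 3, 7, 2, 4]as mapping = [0→5, 1→1, 2→0, 3→2, 4→6, 5→4, 6→3, 7→7]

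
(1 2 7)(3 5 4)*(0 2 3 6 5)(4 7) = (0 2 4 6 5 7 1 3)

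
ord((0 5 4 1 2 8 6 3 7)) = 9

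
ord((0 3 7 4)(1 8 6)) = 12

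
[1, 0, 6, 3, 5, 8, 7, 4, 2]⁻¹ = [1, 0, 8, 3, 7, 4, 2, 6, 5]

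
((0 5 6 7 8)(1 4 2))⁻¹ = (0 8 7 6 5)(1 2 4)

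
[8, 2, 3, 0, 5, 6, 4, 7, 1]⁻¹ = [3, 8, 1, 2, 6, 4, 5, 7, 0]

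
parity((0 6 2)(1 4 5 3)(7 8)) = even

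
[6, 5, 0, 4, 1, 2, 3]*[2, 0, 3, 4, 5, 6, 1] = [1, 6, 2, 5, 0, 3, 4]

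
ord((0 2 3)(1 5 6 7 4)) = 15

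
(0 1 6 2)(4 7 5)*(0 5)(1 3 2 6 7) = (0 3 2 5 4 1 7)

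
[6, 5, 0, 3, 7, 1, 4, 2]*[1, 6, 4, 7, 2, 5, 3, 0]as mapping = [0→3, 1→5, 2→1, 3→7, 4→0, 5→6, 6→2, 7→4]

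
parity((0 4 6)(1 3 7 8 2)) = even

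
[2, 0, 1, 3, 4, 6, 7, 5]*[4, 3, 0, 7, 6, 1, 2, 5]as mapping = [0→0, 1→4, 2→3, 3→7, 4→6, 5→2, 6→5, 7→1]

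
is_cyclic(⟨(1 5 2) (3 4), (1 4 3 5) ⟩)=no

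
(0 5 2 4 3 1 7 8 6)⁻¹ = (0 6 8 7 1 3 4 2 5)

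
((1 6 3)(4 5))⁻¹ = (1 3 6)(4 5)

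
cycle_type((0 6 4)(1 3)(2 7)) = 2^2.3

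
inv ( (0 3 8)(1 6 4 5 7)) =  (0 8 3)(1 7 5 4 6)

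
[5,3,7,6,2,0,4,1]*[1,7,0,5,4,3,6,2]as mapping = [0→3,1→5,2→2,3→6,4→0,5→1,6→4,7→7]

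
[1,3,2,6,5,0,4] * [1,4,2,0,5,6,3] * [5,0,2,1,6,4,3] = [6,5,2,1,3,0,4]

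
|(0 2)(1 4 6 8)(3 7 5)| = 12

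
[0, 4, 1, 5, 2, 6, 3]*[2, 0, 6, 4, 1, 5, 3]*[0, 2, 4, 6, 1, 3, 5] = [4, 2, 0, 3, 5, 6, 1]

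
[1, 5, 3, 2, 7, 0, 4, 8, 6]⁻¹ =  [5, 0, 3, 2, 6, 1, 8, 4, 7]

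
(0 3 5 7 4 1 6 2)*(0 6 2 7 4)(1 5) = (0 3 1 2 6 7)(4 5)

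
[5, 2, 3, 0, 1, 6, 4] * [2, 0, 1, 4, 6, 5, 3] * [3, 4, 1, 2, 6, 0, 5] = [0, 4, 6, 1, 3, 2, 5] 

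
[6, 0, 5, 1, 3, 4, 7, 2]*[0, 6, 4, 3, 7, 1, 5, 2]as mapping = [0→5, 1→0, 2→1, 3→6, 4→3, 5→7, 6→2, 7→4]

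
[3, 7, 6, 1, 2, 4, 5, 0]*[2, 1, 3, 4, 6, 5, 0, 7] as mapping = [0→4, 1→7, 2→0, 3→1, 4→3, 5→6, 6→5, 7→2] 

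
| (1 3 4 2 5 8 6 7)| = 8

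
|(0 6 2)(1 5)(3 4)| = 6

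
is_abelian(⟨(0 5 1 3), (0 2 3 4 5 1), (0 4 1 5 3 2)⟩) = no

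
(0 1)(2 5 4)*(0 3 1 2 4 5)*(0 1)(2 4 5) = (0 4 5 2 1 3)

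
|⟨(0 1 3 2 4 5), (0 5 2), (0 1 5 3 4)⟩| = 720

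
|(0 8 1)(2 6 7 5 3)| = 15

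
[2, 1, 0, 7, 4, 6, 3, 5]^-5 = [2, 1, 0, 6, 4, 7, 5, 3]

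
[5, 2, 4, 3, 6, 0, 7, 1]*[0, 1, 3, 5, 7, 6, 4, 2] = [6, 3, 7, 5, 4, 0, 2, 1]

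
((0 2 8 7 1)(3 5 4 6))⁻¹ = (0 1 7 8 2)(3 6 4 5)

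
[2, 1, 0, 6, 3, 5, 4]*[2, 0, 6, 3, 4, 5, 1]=[6, 0, 2, 1, 3, 5, 4]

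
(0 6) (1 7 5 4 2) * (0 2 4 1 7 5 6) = (1 5) (2 7 6) 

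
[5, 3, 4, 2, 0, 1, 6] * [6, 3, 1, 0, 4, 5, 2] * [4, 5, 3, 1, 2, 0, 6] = [0, 4, 2, 5, 6, 1, 3]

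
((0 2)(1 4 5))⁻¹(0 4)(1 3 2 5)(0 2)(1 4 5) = (0 1 4 3)(2 5)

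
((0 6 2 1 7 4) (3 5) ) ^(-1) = (0 4 7 1 2 6) (3 5) 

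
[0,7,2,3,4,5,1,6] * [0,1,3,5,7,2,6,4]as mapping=[0→0,1→4,2→3,3→5,4→7,5→2,6→1,7→6]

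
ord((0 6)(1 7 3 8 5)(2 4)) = 10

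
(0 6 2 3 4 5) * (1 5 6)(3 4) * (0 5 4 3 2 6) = (0 1 4)(2 3)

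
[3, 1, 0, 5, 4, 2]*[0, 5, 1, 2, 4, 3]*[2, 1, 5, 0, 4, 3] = [5, 3, 2, 0, 4, 1]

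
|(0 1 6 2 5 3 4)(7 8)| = 14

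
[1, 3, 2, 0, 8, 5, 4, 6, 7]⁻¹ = [3, 0, 2, 1, 6, 5, 7, 8, 4]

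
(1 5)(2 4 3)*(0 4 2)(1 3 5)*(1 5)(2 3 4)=(0 2 3)(1 5 4)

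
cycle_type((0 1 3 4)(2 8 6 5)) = 4^2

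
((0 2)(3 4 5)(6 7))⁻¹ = (0 2)(3 5 4)(6 7)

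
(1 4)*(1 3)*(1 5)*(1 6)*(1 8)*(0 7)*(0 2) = (0 7 2)(1 4 3 5 6 8)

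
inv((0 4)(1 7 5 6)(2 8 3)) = (0 4)(1 6 5 7)(2 3 8)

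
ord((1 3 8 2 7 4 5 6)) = 8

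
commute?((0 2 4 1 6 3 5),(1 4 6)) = no:(0 2 4 1 6 3 5)*(1 4 6) = (0 2 6 3 5),(1 4 6)*(0 2 4 1 6 3 5) = (0 2 4 3 5)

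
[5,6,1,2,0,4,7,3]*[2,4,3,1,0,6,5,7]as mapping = [0→6,1→5,2→4,3→3,4→2,5→0,6→7,7→1]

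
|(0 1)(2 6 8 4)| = 4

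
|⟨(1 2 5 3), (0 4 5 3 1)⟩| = 120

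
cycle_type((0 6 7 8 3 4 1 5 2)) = 9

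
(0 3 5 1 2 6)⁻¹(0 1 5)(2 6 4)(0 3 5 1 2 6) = (0 4 6)(1 3 2)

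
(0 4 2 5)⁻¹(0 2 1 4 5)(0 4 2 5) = (0 4 5 1 2)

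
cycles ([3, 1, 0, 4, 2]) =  (0 3 4 2)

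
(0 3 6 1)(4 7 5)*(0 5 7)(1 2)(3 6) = (0 6 2 1 5 4)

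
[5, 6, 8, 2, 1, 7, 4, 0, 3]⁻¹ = [7, 4, 3, 8, 6, 0, 1, 5, 2]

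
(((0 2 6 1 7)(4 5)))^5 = (4 5)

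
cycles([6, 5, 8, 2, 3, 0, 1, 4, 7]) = (0 6 1 5)(2 8 7 4 3)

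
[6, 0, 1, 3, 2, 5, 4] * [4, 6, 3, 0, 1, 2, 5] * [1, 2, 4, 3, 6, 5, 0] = [5, 6, 0, 1, 3, 4, 2]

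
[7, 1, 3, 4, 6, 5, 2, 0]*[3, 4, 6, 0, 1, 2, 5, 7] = [7, 4, 0, 1, 5, 2, 6, 3]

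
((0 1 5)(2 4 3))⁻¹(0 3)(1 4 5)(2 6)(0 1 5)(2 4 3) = (0 5 3)(1 2)(4 6)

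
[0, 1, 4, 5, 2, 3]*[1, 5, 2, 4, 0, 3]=[1, 5, 0, 3, 2, 4] 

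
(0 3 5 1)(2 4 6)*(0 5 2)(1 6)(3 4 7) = (0 4 1 5 6)(2 7 3)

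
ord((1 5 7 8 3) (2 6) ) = 10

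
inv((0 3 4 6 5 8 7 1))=(0 1 7 8 5 6 4 3)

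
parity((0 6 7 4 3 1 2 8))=odd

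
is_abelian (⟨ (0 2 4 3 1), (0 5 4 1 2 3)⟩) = no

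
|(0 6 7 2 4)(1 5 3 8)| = 20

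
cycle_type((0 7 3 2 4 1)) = 6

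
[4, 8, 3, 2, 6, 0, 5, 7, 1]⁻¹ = [5, 8, 3, 2, 0, 6, 4, 7, 1]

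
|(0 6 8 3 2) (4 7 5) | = 15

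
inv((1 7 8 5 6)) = (1 6 5 8 7)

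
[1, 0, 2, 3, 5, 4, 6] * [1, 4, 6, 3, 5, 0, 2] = [4, 1, 6, 3, 0, 5, 2]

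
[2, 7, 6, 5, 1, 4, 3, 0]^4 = [5, 6, 4, 7, 2, 0, 1, 3]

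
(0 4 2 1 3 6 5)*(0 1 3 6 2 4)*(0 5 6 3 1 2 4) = (0 5 2 1 3 4)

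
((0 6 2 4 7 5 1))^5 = (0 5 4 6 1 7 2)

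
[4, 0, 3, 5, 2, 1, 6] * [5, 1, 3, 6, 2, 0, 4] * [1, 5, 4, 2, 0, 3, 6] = [4, 3, 6, 1, 2, 5, 0]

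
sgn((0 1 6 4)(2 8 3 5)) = 1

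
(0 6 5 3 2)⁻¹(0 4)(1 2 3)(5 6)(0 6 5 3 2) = (0 2 1)(3 5)(4 6)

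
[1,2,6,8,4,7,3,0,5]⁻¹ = [7,0,1,6,4,8,2,5,3]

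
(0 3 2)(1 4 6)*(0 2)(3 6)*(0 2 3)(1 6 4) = (0 4)(2 3)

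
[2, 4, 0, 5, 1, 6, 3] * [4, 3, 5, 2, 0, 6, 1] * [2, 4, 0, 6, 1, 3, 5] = [3, 2, 1, 5, 6, 4, 0]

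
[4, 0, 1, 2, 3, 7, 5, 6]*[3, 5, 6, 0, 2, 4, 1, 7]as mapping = [0→2, 1→3, 2→5, 3→6, 4→0, 5→7, 6→4, 7→1]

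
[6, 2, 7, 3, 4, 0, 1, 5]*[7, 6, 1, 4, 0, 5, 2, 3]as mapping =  [0→2, 1→1, 2→3, 3→4, 4→0, 5→7, 6→6, 7→5]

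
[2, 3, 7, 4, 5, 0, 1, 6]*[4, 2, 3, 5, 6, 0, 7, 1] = [3, 5, 1, 6, 0, 4, 2, 7]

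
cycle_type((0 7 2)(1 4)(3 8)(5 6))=2^3.3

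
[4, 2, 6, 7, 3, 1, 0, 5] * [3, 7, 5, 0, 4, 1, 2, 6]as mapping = [0→4, 1→5, 2→2, 3→6, 4→0, 5→7, 6→3, 7→1]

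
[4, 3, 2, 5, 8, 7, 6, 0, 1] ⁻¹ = [7, 8, 2, 1, 0, 3, 6, 5, 4] 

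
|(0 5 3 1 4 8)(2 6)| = 6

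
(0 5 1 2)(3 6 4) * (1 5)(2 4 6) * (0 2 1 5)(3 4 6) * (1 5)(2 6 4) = (0 1 4 2 6 3 5)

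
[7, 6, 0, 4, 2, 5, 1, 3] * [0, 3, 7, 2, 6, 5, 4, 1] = [1, 4, 0, 6, 7, 5, 3, 2]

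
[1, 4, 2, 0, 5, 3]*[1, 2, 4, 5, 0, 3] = [2, 0, 4, 1, 3, 5]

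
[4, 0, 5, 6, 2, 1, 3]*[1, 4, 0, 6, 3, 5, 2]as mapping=[0→3, 1→1, 2→5, 3→2, 4→0, 5→4, 6→6]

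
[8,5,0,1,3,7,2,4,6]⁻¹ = [2,3,6,4,7,1,8,5,0]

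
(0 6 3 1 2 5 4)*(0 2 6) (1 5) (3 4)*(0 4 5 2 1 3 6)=(0 4 1) (2 3) (5 6) 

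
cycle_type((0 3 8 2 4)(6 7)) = 2.5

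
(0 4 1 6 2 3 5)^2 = (0 1 2 5 4 6 3)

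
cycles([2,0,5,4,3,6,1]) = (0 2 5 6 1)(3 4)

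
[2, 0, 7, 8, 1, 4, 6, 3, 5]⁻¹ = [1, 4, 0, 7, 5, 8, 6, 2, 3]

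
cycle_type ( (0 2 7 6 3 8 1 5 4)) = 9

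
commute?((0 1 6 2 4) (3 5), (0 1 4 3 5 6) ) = no:(0 1 6 2 4) (3 5) * (0 1 4 3 5 6) = (0 4 1) (2 3 6), (0 1 4 3 5 6) * (0 1 6 2 4) (3 5) = (0 6 1) (2 4 5) 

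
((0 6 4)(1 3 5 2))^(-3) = (1 3 5 2)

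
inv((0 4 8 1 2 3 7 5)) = (0 5 7 3 2 1 8 4)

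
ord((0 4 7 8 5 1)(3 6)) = 6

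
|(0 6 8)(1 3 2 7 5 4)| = 6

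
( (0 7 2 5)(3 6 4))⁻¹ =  (0 5 2 7)(3 4 6)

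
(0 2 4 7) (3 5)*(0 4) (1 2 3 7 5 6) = (0 3 6 1 2) (4 5 7) 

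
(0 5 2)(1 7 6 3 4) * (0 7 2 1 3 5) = (1 2 7 6 5)(3 4)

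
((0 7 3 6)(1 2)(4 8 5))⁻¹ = (0 6 3 7)(1 2)(4 5 8)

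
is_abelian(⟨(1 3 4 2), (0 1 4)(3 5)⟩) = no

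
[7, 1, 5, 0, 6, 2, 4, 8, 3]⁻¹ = [3, 1, 5, 8, 6, 2, 4, 0, 7]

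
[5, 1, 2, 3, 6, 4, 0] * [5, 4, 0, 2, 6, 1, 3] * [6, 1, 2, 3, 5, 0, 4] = [1, 5, 6, 2, 3, 4, 0]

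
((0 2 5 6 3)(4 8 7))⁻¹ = (0 3 6 5 2)(4 7 8)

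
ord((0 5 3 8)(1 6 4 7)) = 4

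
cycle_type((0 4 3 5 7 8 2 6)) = 8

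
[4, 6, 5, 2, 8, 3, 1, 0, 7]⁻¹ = [7, 6, 3, 5, 0, 2, 1, 8, 4]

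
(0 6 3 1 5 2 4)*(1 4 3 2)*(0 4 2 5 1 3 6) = (2 6 5 3)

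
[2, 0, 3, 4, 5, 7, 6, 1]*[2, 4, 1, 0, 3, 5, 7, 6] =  [1, 2, 0, 3, 5, 6, 7, 4]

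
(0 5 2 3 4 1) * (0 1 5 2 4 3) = (0 2)(4 5)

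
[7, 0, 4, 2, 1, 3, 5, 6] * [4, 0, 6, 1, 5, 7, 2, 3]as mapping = [0→3, 1→4, 2→5, 3→6, 4→0, 5→1, 6→7, 7→2]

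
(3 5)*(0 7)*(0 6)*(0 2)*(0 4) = (0 7 6 2 4)(3 5)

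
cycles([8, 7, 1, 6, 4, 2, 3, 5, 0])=(0 8)(1 7 5 2)(3 6)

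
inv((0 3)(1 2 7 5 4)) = (0 3)(1 4 5 7 2)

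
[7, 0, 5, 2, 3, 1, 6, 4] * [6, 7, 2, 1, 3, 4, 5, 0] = [0, 6, 4, 2, 1, 7, 5, 3]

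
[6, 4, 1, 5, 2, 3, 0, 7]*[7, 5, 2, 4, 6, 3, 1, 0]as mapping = [0→1, 1→6, 2→5, 3→3, 4→2, 5→4, 6→7, 7→0]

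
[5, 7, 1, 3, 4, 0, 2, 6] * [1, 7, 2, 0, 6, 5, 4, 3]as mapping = [0→5, 1→3, 2→7, 3→0, 4→6, 5→1, 6→2, 7→4]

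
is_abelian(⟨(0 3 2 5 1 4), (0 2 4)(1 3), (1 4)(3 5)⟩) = no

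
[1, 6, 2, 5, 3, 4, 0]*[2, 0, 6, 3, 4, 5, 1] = [0, 1, 6, 5, 3, 4, 2] 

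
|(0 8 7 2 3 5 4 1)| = 8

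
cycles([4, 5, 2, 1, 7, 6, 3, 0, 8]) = (0 4 7)(1 5 6 3)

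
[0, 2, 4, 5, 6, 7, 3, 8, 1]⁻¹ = [0, 8, 1, 6, 2, 3, 4, 5, 7]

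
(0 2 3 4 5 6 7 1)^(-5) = (0 4 7 2 5 1 3 6)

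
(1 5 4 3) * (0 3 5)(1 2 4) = (0 3 2 4 5 1)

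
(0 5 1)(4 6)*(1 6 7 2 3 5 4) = (0 4 7 2 3 5 6 1)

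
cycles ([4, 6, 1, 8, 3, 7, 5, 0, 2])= (0 4 3 8 2 1 6 5 7)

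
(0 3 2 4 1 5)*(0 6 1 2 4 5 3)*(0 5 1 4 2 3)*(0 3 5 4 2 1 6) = (0 4 5)(1 3)(2 6)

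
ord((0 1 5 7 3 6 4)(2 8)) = 14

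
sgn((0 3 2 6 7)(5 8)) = -1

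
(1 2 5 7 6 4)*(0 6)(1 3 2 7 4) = (0 6 1 7)(2 5 4 3)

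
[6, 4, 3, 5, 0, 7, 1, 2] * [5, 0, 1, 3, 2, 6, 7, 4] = [7, 2, 3, 6, 5, 4, 0, 1]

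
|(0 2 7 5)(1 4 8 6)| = 4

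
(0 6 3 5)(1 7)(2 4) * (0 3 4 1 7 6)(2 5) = (1 6 4 5 3 2)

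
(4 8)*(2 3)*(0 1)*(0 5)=(0 1 5)(2 3)(4 8)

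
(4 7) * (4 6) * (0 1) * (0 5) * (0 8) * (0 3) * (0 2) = (0 1 5 8 3 2)(4 7 6)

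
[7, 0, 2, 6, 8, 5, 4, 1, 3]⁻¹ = [1, 7, 2, 8, 6, 5, 3, 0, 4]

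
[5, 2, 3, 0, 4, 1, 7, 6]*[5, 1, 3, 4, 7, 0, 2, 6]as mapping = [0→0, 1→3, 2→4, 3→5, 4→7, 5→1, 6→6, 7→2]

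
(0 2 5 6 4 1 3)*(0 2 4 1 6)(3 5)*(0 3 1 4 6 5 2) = (0 6 4 5 3)(1 2)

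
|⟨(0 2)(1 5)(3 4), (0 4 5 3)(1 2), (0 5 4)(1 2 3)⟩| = 720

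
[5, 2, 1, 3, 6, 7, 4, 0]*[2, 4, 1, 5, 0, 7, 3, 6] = [7, 1, 4, 5, 3, 6, 0, 2]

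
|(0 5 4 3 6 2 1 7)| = 8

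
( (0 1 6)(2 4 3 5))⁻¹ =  (0 6 1)(2 5 3 4)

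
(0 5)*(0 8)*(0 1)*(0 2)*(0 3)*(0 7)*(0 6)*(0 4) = (0 5 8 1 2 3 7 6 4)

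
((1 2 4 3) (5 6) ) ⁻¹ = (1 3 4 2) (5 6) 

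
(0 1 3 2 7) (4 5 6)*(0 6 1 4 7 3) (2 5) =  (0 4 2 3 5 1) (6 7) 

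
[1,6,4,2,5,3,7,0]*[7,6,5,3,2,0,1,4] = [6,1,2,5,0,3,4,7]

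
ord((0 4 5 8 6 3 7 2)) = 8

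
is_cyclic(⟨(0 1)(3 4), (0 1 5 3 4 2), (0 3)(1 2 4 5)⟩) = no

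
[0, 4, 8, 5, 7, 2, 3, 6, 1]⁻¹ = [0, 8, 5, 6, 1, 3, 7, 4, 2]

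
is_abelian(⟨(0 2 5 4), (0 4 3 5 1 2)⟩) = no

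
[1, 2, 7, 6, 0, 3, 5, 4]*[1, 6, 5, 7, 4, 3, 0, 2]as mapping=[0→6, 1→5, 2→2, 3→0, 4→1, 5→7, 6→3, 7→4]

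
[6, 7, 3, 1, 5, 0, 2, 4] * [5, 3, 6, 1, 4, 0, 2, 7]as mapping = [0→2, 1→7, 2→1, 3→3, 4→0, 5→5, 6→6, 7→4]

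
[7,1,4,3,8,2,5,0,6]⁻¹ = [7,1,5,3,2,6,8,0,4]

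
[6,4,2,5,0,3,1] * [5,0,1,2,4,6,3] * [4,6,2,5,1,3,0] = [5,1,6,0,3,2,4]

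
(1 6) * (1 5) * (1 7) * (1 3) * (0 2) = (0 2)(1 6 5 7 3)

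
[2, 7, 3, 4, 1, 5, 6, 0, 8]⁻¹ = [7, 4, 0, 2, 3, 5, 6, 1, 8]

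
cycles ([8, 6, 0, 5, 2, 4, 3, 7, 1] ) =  (0 8 1 6 3 5 4 2)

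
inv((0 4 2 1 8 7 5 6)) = (0 6 5 7 8 1 2 4)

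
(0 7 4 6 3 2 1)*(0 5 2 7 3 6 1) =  (0 3 7 4 1 5 2)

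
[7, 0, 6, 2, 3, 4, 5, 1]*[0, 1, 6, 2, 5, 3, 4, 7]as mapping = [0→7, 1→0, 2→4, 3→6, 4→2, 5→5, 6→3, 7→1]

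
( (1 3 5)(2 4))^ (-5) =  (1 3 5)(2 4)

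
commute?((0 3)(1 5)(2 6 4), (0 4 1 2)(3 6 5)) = no:(0 3)(1 5)(2 6 4)*(0 4 1 2)(3 6 5) = (0 6 1 3 4)(2 5), (0 4 1 2)(3 6 5)*(0 3)(1 5)(2 6 4) = (0 2 3 4 5)(1 6)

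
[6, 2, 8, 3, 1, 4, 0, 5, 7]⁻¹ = [6, 4, 1, 3, 5, 7, 0, 8, 2]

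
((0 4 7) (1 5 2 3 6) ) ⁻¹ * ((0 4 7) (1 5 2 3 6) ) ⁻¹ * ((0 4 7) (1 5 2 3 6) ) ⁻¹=(1 2 6 5 3) 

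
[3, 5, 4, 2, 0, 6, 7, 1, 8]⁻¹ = [4, 7, 3, 0, 2, 1, 5, 6, 8]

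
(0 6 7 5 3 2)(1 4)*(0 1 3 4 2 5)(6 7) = (0 7)(1 2)(3 5 4)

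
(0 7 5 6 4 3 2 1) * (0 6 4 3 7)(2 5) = (1 6 3 5 4 7 2)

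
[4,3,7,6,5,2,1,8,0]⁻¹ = [8,6,5,1,0,4,3,2,7]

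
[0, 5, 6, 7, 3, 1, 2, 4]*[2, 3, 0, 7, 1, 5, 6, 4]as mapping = [0→2, 1→5, 2→6, 3→4, 4→7, 5→3, 6→0, 7→1]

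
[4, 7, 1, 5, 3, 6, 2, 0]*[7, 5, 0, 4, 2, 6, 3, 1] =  [2, 1, 5, 6, 4, 3, 0, 7]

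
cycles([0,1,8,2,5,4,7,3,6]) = (2 8 6 7 3)(4 5)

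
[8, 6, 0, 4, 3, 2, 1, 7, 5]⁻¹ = [2, 6, 5, 4, 3, 8, 1, 7, 0]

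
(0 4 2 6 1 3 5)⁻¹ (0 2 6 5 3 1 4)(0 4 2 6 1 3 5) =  (0 5 3 2 4 6 1)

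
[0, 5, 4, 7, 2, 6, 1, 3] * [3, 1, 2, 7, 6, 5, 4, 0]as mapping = [0→3, 1→5, 2→6, 3→0, 4→2, 5→4, 6→1, 7→7]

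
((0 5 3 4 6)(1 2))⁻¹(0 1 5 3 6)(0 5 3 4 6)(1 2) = (0 5 2 3 4)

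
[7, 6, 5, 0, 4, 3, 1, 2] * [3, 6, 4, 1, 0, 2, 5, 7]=[7, 5, 2, 3, 0, 1, 6, 4]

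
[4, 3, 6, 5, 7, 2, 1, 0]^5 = [7, 1, 2, 3, 0, 5, 6, 4]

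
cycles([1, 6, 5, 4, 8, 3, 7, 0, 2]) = (0 1 6 7)(2 5 3 4 8)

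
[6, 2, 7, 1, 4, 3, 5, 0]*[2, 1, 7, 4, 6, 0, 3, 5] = [3, 7, 5, 1, 6, 4, 0, 2]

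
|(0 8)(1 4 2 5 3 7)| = 6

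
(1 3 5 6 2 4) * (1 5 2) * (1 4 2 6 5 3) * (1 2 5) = (1 2 5)(3 6 4)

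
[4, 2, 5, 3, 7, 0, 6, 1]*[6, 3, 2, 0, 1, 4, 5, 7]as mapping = [0→1, 1→2, 2→4, 3→0, 4→7, 5→6, 6→5, 7→3]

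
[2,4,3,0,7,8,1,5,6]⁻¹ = [3,6,0,2,1,7,8,4,5]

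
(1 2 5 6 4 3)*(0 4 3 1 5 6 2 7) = (0 4 1 7)(2 6 3 5)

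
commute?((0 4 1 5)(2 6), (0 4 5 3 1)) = no:(0 4 1 5)(2 6) * (0 4 5 3 1) = (0 5 4)(1 3)(2 6), (0 4 5 3 1) * (0 4 1 5)(2 6) = (0 1 4)(2 6)(3 5)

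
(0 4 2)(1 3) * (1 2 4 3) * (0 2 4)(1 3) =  (0 1 3 4)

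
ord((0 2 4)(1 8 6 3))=12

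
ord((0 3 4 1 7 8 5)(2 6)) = 14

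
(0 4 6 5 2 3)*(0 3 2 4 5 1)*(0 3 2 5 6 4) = (0 6 1 3 2 5)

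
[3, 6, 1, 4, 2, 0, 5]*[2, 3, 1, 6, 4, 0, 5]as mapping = [0→6, 1→5, 2→3, 3→4, 4→1, 5→2, 6→0]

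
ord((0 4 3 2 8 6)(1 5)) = 6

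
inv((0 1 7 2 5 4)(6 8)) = (0 4 5 2 7 1)(6 8)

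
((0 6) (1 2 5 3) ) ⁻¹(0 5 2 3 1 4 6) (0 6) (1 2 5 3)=(0 6 3 5 1 2 4) 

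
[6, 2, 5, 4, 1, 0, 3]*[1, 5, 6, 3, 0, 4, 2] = [2, 6, 4, 0, 5, 1, 3]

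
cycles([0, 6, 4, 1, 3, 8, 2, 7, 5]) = (1 6 2 4 3)(5 8)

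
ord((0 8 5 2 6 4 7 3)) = 8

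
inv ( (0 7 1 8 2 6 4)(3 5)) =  (0 4 6 2 8 1 7)(3 5)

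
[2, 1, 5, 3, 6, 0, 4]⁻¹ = [5, 1, 0, 3, 6, 2, 4]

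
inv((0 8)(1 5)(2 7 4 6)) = (0 8)(1 5)(2 6 4 7)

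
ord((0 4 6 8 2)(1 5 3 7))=20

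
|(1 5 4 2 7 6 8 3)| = 8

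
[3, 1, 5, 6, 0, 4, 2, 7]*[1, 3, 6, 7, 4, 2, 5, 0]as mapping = [0→7, 1→3, 2→2, 3→5, 4→1, 5→4, 6→6, 7→0]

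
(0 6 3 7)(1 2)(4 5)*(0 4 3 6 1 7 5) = (0 1 2 7 4)(3 5)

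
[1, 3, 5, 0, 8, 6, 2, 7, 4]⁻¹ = [3, 0, 6, 1, 8, 2, 5, 7, 4]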